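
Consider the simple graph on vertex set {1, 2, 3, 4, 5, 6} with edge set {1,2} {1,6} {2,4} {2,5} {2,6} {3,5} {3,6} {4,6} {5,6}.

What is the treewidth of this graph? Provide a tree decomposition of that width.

Treewidth 2.
Bags: B1 = {2, 5, 6}  B2 = {3, 5, 6}  B3 = {1, 2, 6}  B4 = {2, 4, 6}
Tree: B1–B2, B1–B3, B3–B4

Every bag has size at most 3, so the width is 3 − 1 = 2 and tw(G) ≤ 2. For the lower bound, the 3 vertices {1, 2, 6} are pairwise adjacent, and any tree decomposition puts a clique entirely inside one bag — forcing width ≥ 2. The upper and lower bounds meet at 2, so that is the treewidth.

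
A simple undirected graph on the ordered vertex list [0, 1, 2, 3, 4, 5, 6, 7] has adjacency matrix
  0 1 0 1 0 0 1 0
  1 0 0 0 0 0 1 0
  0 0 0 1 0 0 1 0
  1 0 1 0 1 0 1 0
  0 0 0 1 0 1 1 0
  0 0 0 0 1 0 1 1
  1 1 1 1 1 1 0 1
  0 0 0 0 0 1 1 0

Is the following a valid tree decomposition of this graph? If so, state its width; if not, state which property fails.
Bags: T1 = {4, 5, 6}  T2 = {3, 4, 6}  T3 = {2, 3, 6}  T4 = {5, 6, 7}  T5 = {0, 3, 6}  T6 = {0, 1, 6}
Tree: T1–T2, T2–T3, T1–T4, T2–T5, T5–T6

Yes; width 2.

Checking the three conditions: (i) the bags cover all of {0, 1, 2, 3, 4, 5, 6, 7}; (ii) for each edge, some bag contains both endpoints; (iii) the bags containing any fixed vertex form a subtree. All hold, so the decomposition is valid with width 3 − 1 = 2.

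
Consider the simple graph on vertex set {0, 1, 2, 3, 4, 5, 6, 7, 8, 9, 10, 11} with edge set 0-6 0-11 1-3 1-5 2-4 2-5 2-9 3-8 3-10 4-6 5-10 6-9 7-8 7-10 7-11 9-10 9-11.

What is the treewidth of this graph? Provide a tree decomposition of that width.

Treewidth 3.
Bags: B1 = {1, 3, 5, 8}  B2 = {3, 5, 8, 10}  B3 = {5, 7, 8, 10}  B4 = {2, 5, 7, 10}  B5 = {2, 7, 9, 10}  B6 = {2, 7, 9, 11}  B7 = {2, 4, 9, 11}  B8 = {4, 6, 9, 11}  B9 = {0, 4, 6, 11}
Tree: B1–B2, B2–B3, B3–B4, B4–B5, B5–B6, B6–B7, B7–B8, B8–B9

Each bag holds 4 vertices, so the decomposition has width 3, which upper-bounds the treewidth. For the lower bound: the 4 vertex sets {1,3,8}, {5}, {10}, {2,7,9,11} are disjoint, each induces a connected subgraph, and every pair is joined by at least one edge of G. Contracting each set to a single vertex therefore yields K_{4} as a minor, and since treewidth is minor-monotone, tw(G) ≥ tw(K_{4}) = 3. The upper and lower bounds meet at 3, so that is the treewidth.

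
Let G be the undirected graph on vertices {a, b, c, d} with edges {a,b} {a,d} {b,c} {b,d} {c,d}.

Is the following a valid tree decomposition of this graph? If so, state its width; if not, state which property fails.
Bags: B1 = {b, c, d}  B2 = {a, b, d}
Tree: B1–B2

Yes; width 2.

Vertex coverage: the bags together contain {a, b, c, d}, the full vertex set. Edge coverage: each edge of G has both endpoints in at least one bag. Running intersection: for every vertex, the bags containing it form a connected subtree. All three properties hold, so this is a valid tree decomposition of width max|bag| − 1 = 2, and hence tw(G) ≤ 2.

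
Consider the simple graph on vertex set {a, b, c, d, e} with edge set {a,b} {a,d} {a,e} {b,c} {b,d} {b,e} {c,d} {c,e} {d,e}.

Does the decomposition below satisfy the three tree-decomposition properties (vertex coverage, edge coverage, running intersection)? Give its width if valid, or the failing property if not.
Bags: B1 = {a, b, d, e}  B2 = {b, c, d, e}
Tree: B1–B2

Yes; width 3.

Checking the three conditions: (i) the bags cover all of {a, b, c, d, e}; (ii) for each edge, some bag contains both endpoints; (iii) the bags containing any fixed vertex form a subtree. All hold, so the decomposition is valid with width 4 − 1 = 3.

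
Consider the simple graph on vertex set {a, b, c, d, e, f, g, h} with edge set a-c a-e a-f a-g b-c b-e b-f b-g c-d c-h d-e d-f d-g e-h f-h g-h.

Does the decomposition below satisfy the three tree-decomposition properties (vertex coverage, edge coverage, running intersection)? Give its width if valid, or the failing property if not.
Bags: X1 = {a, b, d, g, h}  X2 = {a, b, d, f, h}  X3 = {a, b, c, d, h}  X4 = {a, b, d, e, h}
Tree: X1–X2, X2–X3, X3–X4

Checking the three conditions: (i) the bags cover all of {a, b, c, d, e, f, g, h}; (ii) for each edge, some bag contains both endpoints; (iii) the bags containing any fixed vertex form a subtree. All hold, so the decomposition is valid with width 5 − 1 = 4.

Yes; width 4.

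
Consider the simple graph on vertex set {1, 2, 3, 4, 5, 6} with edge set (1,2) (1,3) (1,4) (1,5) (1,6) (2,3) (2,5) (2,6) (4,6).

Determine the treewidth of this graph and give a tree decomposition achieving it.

Every bag has size at most 3, so the width is 3 − 1 = 2 and tw(G) ≤ 2. Conversely, {1, 2, 3} is a clique of size 3, and the vertices of any clique must share a bag in every tree decomposition; so some bag has ≥ 3 vertices and tw(G) ≥ 2. Therefore the treewidth is 2.

Treewidth 2.
Bags: B1 = {1, 2, 6}  B2 = {1, 2, 3}  B3 = {1, 2, 5}  B4 = {1, 4, 6}
Tree: B1–B2, B1–B3, B1–B4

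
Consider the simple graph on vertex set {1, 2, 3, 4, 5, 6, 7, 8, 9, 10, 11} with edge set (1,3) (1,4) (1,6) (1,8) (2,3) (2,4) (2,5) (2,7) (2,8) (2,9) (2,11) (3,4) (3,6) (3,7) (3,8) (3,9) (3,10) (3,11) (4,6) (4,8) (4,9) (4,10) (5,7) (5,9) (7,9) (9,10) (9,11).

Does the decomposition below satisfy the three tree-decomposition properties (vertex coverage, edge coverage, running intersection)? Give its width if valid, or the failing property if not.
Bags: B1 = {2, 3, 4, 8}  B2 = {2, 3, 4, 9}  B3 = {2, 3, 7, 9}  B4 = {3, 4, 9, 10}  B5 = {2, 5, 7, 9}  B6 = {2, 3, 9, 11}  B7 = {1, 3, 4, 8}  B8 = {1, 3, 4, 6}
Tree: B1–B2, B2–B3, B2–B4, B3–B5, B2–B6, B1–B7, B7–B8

Checking the three conditions: (i) the bags cover all of {1, 2, 3, 4, 5, 6, 7, 8, 9, 10, 11}; (ii) for each edge, some bag contains both endpoints; (iii) the bags containing any fixed vertex form a subtree. All hold, so the decomposition is valid with width 4 − 1 = 3.

Yes; width 3.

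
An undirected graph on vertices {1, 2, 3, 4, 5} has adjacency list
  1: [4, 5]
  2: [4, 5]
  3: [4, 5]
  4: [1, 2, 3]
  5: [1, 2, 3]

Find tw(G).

A width-2 tree decomposition is:
Bags: B1 = {2, 4, 5}  B2 = {3, 4, 5}  B3 = {1, 4, 5}
Tree: B1–B2, B2–B3
The largest bag has 3 vertices, giving width 2; this decomposition certifies tw(G) ≤ 2. Since 4–2–5–3–4 is a cycle in G, G is not acyclic. Forests are exactly the graphs of treewidth ≤ 1, so tw(G) ≥ 2. Hence tw(G) = 2 exactly.

2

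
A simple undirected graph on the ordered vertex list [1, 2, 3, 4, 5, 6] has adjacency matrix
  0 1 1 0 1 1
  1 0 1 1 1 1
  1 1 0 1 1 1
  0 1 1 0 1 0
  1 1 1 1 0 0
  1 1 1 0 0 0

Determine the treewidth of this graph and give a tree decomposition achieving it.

Treewidth 3.
One such decomposition:
Bags: B1 = {1, 2, 3, 5}  B2 = {1, 2, 3, 6}  B3 = {2, 3, 4, 5}
Tree: B1–B2, B1–B3

Each bag holds 4 vertices, so the decomposition has width 3, which upper-bounds the treewidth. On the other hand G contains the 4-clique {1, 2, 3, 5}. A clique must lie in a single bag of any decomposition, so no decomposition can have width below 3. The upper and lower bounds meet at 3, so that is the treewidth.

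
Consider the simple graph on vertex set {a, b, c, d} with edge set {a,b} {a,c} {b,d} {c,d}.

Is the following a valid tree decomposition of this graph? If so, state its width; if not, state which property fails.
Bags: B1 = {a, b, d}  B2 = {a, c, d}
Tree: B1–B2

Yes; width 2.

Vertex coverage: the bags together contain {a, b, c, d}, the full vertex set. Edge coverage: each edge of G has both endpoints in at least one bag. Running intersection: for every vertex, the bags containing it form a connected subtree. All three properties hold, so this is a valid tree decomposition of width max|bag| − 1 = 2, and hence tw(G) ≤ 2.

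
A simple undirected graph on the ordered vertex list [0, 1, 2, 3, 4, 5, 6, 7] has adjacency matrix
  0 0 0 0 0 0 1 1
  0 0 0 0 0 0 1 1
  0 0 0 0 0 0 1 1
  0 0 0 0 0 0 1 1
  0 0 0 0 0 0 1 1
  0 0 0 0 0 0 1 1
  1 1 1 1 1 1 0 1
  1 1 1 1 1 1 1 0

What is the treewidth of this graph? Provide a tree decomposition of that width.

The largest bag has 3 vertices, giving width 2; this decomposition certifies tw(G) ≤ 2. For the lower bound, the 3 vertices {0, 6, 7} are pairwise adjacent, and any tree decomposition puts a clique entirely inside one bag — forcing width ≥ 2. Combining the bounds, tw(G) = 2.

Treewidth 2.
Bags: B1 = {2, 6, 7}  B2 = {3, 6, 7}  B3 = {4, 6, 7}  B4 = {5, 6, 7}  B5 = {1, 6, 7}  B6 = {0, 6, 7}
Tree: B1–B2, B1–B3, B2–B4, B4–B5, B1–B6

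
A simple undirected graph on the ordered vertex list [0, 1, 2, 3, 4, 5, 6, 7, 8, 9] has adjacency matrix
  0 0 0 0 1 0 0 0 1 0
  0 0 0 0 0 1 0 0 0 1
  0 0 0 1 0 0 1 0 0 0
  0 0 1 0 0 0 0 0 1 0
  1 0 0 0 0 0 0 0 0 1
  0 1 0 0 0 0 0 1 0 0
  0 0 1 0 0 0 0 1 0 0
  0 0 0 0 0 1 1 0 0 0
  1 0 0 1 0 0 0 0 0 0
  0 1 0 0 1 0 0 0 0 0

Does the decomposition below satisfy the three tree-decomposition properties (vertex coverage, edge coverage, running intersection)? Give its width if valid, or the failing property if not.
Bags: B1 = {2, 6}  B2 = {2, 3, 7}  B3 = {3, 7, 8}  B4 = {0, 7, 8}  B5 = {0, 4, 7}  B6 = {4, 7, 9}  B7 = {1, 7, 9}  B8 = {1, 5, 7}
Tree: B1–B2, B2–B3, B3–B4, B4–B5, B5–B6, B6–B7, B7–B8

A tree decomposition must satisfy three properties: every vertex lies in some bag; for every edge, both endpoints lie together in some bag; and for every vertex, the bags containing it form a connected subtree. Here edge (7,6) lies in no bag, so the decomposition is invalid.

No — edge (7,6) lies in no bag.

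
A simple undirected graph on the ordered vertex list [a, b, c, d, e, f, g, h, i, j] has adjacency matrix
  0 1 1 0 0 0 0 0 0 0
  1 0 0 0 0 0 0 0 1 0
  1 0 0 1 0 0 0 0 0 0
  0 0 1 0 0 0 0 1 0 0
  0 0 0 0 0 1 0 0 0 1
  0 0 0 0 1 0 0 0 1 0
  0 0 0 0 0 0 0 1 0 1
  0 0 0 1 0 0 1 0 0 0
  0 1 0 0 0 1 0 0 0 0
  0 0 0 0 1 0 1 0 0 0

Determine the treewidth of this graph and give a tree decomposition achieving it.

Treewidth 2.
One such decomposition:
Bags: B1 = {e, f, j}  B2 = {f, g, j}  B3 = {f, g, h}  B4 = {d, f, h}  B5 = {c, d, f}  B6 = {a, c, f}  B7 = {a, b, f}  B8 = {b, f, i}
Tree: B1–B2, B2–B3, B3–B4, B4–B5, B5–B6, B6–B7, B7–B8

Every bag has size at most 3, so the width is 3 − 1 = 2 and tw(G) ≤ 2. For the lower bound, G contains the cycle f–e–j–g–h–d–c–a–b–i–f, so G is not a forest; only forests have treewidth ≤ 1, hence tw(G) ≥ 2. Hence tw(G) = 2 exactly.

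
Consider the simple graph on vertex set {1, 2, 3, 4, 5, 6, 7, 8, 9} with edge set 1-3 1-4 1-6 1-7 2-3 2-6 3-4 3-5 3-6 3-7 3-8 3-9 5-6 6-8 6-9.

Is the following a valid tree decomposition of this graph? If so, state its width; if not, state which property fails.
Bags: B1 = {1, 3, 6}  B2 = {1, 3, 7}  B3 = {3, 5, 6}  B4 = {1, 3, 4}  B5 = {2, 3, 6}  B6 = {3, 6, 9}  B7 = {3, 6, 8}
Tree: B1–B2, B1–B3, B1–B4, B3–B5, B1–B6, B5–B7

Every vertex of G appears in some bag (union = {1, 2, 3, 4, 5, 6, 7, 8, 9}); every edge is covered by a bag; and for each vertex v the set of bags containing v is connected in the bag tree. The decomposition is therefore valid. The largest bag has 3 vertices, so the width is 2.

Yes; width 2.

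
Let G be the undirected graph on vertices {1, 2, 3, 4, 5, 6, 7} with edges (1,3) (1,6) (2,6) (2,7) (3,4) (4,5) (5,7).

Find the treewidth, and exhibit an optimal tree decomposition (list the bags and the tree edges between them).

Every bag has size at most 3, so the width is 3 − 1 = 2 and tw(G) ≤ 2. For the lower bound, G contains the cycle 1–6–2–7–5–4–3–1, so G is not a forest; only forests have treewidth ≤ 1, hence tw(G) ≥ 2. Therefore the treewidth is 2.

Treewidth 2.
One optimal decomposition is:
Bags: B1 = {1, 2, 6}  B2 = {1, 2, 7}  B3 = {1, 5, 7}  B4 = {1, 4, 5}  B5 = {1, 3, 4}
Tree: B1–B2, B2–B3, B3–B4, B4–B5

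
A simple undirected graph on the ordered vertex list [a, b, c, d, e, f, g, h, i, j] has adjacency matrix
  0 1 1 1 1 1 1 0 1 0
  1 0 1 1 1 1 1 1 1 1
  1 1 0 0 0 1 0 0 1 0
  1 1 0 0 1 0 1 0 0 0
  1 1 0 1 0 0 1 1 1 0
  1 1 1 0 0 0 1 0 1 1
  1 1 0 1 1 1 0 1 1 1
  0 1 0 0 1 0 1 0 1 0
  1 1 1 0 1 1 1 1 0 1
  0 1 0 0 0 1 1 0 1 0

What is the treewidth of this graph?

4

A width-4 tree decomposition is:
Bags: B1 = {a, b, c, f, i}  B2 = {a, b, f, g, i}  B3 = {a, b, e, g, i}  B4 = {b, f, g, i, j}  B5 = {a, b, d, e, g}  B6 = {b, e, g, h, i}
Tree: B1–B2, B2–B3, B2–B4, B3–B5, B3–B6
Each bag holds 5 vertices, so the decomposition has width 4, which upper-bounds the treewidth. On the other hand G contains the 5-clique {a, b, d, e, g}. A clique must lie in a single bag of any decomposition, so no decomposition can have width below 4. Hence tw(G) = 4 exactly.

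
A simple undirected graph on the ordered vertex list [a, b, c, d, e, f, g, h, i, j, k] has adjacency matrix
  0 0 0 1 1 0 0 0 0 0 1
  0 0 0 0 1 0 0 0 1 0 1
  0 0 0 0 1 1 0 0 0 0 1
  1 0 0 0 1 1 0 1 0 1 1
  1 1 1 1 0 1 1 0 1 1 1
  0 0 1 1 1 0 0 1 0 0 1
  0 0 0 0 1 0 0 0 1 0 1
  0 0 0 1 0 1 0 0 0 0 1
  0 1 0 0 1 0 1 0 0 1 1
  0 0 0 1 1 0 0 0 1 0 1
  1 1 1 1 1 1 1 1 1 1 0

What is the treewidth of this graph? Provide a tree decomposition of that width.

Treewidth 3.
One such decomposition:
Bags: B1 = {d, e, f, k}  B2 = {d, e, j, k}  B3 = {c, e, f, k}  B4 = {a, d, e, k}  B5 = {e, i, j, k}  B6 = {b, e, i, k}  B7 = {d, f, h, k}  B8 = {e, g, i, k}
Tree: B1–B2, B1–B3, B2–B4, B2–B5, B5–B6, B1–B7, B6–B8

Each bag holds 4 vertices, so the decomposition has width 3, which upper-bounds the treewidth. Conversely, {d, e, j, k} is a clique of size 4, and the vertices of any clique must share a bag in every tree decomposition; so some bag has ≥ 4 vertices and tw(G) ≥ 3. Hence tw(G) = 3 exactly.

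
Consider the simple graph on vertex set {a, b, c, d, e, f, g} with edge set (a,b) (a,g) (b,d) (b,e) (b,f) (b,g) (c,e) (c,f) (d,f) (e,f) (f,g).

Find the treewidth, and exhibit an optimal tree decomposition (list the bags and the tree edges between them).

Treewidth 2.
Bags: B1 = {a, b, g}  B2 = {b, f, g}  B3 = {b, d, f}  B4 = {b, e, f}  B5 = {c, e, f}
Tree: B1–B2, B2–B3, B3–B4, B4–B5

The largest bag has 3 vertices, giving width 2; this decomposition certifies tw(G) ≤ 2. On the other hand G contains the 3-clique {a, b, g}. A clique must lie in a single bag of any decomposition, so no decomposition can have width below 2. Therefore the treewidth is 2.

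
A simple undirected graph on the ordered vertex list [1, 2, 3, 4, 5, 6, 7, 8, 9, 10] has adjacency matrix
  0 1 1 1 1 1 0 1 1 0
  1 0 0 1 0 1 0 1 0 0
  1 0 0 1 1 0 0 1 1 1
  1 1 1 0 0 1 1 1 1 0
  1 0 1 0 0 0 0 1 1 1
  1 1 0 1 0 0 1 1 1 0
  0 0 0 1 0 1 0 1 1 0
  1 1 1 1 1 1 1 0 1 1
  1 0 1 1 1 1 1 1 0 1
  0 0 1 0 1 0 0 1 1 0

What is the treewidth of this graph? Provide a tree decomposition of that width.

Every bag has size at most 5, so the width is 5 − 1 = 4 and tw(G) ≤ 4. Conversely, {1, 3, 4, 8, 9} is a clique of size 5, and the vertices of any clique must share a bag in every tree decomposition; so some bag has ≥ 5 vertices and tw(G) ≥ 4. Hence tw(G) = 4 exactly.

Treewidth 4.
One optimal decomposition is:
Bags: B1 = {1, 3, 4, 8, 9}  B2 = {1, 4, 6, 8, 9}  B3 = {1, 3, 5, 8, 9}  B4 = {3, 5, 8, 9, 10}  B5 = {1, 2, 4, 6, 8}  B6 = {4, 6, 7, 8, 9}
Tree: B1–B2, B1–B3, B3–B4, B2–B5, B2–B6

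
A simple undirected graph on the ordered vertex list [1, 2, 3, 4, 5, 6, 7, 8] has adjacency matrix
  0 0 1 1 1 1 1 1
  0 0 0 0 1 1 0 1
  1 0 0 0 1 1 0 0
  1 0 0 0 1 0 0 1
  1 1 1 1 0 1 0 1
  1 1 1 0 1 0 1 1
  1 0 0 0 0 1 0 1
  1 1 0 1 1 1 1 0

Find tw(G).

3

A width-3 tree decomposition is:
Bags: B1 = {1, 4, 5, 8}  B2 = {1, 5, 6, 8}  B3 = {2, 5, 6, 8}  B4 = {1, 6, 7, 8}  B5 = {1, 3, 5, 6}
Tree: B1–B2, B2–B3, B2–B4, B2–B5
The largest bag has 4 vertices, giving width 3; this decomposition certifies tw(G) ≤ 3. Conversely, {1, 4, 5, 8} is a clique of size 4, and the vertices of any clique must share a bag in every tree decomposition; so some bag has ≥ 4 vertices and tw(G) ≥ 3. Therefore the treewidth is 3.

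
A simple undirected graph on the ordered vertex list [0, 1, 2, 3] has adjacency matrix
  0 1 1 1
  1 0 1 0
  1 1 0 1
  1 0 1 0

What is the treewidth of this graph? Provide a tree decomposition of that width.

Each bag holds 3 vertices, so the decomposition has width 2, which upper-bounds the treewidth. For the lower bound, the 3 vertices {0, 1, 2} are pairwise adjacent, and any tree decomposition puts a clique entirely inside one bag — forcing width ≥ 2. Hence tw(G) = 2 exactly.

Treewidth 2.
One such decomposition:
Bags: B1 = {0, 1, 2}  B2 = {0, 2, 3}
Tree: B1–B2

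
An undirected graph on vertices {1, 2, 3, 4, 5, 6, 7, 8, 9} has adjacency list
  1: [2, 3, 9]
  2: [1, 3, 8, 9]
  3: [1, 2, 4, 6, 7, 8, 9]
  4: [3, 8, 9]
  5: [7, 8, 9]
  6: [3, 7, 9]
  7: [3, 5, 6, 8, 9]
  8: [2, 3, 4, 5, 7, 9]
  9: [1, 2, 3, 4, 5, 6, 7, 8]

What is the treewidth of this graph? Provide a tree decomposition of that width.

Each bag holds 4 vertices, so the decomposition has width 3, which upper-bounds the treewidth. On the other hand G contains the 4-clique {2, 3, 8, 9}. A clique must lie in a single bag of any decomposition, so no decomposition can have width below 3. Hence tw(G) = 3 exactly.

Treewidth 3.
Bags: B1 = {3, 7, 8, 9}  B2 = {5, 7, 8, 9}  B3 = {3, 4, 8, 9}  B4 = {3, 6, 7, 9}  B5 = {2, 3, 8, 9}  B6 = {1, 2, 3, 9}
Tree: B1–B2, B1–B3, B1–B4, B1–B5, B5–B6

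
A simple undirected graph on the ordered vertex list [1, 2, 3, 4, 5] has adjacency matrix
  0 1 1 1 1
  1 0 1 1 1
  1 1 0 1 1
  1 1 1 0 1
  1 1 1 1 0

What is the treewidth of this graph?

A width-4 tree decomposition is:
Bags: B1 = {1, 2, 3, 4, 5}
Tree: (single bag)
A single bag containing all 5 vertices is trivially a valid decomposition of width 4. Conversely, {1, 2, 3, 4, 5} is a clique of size 5, and the vertices of any clique must share a bag in every tree decomposition; so some bag has ≥ 5 vertices and tw(G) ≥ 4. Combining the bounds, tw(G) = 4.

4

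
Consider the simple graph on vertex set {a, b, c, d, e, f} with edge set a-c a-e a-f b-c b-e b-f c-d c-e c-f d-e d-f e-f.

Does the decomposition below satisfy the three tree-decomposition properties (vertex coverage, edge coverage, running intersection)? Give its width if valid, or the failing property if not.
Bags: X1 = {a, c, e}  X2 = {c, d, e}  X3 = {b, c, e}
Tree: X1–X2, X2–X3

No — vertex f appears in no bag.

A tree decomposition must satisfy three properties: every vertex lies in some bag; for every edge, both endpoints lie together in some bag; and for every vertex, the bags containing it form a connected subtree. Here vertex f appears in no bag, so the decomposition is invalid.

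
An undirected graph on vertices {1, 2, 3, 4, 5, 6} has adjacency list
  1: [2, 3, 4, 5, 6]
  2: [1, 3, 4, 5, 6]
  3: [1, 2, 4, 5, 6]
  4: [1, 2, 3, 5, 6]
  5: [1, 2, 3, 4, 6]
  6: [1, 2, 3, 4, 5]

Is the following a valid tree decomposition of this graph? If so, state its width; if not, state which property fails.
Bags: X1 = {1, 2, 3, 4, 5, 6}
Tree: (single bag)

Yes; width 5.

Checking the three conditions: (i) the bags cover all of {1, 2, 3, 4, 5, 6}; (ii) for each edge, some bag contains both endpoints; (iii) the bags containing any fixed vertex form a subtree. All hold, so the decomposition is valid with width 6 − 1 = 5.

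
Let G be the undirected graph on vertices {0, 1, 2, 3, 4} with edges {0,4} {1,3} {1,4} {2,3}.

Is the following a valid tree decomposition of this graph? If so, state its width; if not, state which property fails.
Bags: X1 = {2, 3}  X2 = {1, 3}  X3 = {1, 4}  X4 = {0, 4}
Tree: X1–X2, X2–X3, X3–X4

Every vertex of G appears in some bag (union = {0, 1, 2, 3, 4}); every edge is covered by a bag; and for each vertex v the set of bags containing v is connected in the bag tree. The decomposition is therefore valid. The largest bag has 2 vertices, so the width is 1.

Yes; width 1.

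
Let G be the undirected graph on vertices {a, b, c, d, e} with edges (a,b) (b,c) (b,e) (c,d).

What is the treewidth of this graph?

1

A width-1 tree decomposition is:
Bags: B1 = {a, b}  B2 = {b, c}  B3 = {b, e}  B4 = {c, d}
Tree: B1–B2, B1–B3, B2–B4
The largest bag has 2 vertices, giving width 1; this decomposition certifies tw(G) ≤ 1. Any graph with an edge has treewidth ≥ 1, and G has the edge b–a. Hence tw(G) = 1 exactly.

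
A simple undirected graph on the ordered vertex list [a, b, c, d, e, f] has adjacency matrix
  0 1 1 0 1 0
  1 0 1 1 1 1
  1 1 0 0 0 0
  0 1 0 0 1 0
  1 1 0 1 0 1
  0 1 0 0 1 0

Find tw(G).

A width-2 tree decomposition is:
Bags: B1 = {a, b, c}  B2 = {a, b, e}  B3 = {b, d, e}  B4 = {b, e, f}
Tree: B1–B2, B2–B3, B3–B4
Every bag has size at most 3, so the width is 3 − 1 = 2 and tw(G) ≤ 2. Conversely, {b, d, e} is a clique of size 3, and the vertices of any clique must share a bag in every tree decomposition; so some bag has ≥ 3 vertices and tw(G) ≥ 2. Combining the bounds, tw(G) = 2.

2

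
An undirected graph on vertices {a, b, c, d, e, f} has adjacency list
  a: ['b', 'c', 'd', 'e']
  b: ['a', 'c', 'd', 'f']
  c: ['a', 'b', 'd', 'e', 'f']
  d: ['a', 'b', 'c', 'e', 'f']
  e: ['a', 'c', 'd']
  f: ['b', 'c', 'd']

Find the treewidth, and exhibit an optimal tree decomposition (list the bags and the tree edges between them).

Treewidth 3.
Bags: B1 = {b, c, d, f}  B2 = {a, b, c, d}  B3 = {a, c, d, e}
Tree: B1–B2, B2–B3

The largest bag has 4 vertices, giving width 3; this decomposition certifies tw(G) ≤ 3. Conversely, {b, c, d, f} is a clique of size 4, and the vertices of any clique must share a bag in every tree decomposition; so some bag has ≥ 4 vertices and tw(G) ≥ 3. Combining the bounds, tw(G) = 3.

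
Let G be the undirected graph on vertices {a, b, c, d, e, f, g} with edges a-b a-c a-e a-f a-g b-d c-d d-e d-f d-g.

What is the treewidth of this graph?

2

A width-2 tree decomposition is:
Bags: B1 = {a, d, f}  B2 = {a, c, d}  B3 = {a, d, e}  B4 = {a, d, g}  B5 = {a, b, d}
Tree: B1–B2, B2–B3, B3–B4, B4–B5
Each bag holds 3 vertices, so the decomposition has width 2, which upper-bounds the treewidth. Since a–f–d–c–a is a cycle in G, G is not acyclic. Forests are exactly the graphs of treewidth ≤ 1, so tw(G) ≥ 2. Therefore the treewidth is 2.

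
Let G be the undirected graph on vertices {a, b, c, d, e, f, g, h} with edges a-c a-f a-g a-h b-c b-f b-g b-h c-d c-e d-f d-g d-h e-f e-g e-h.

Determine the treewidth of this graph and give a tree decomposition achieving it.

The largest bag has 5 vertices, giving width 4; this decomposition certifies tw(G) ≤ 4. For the lower bound: the 5 vertex sets {d,h}, {e,g}, {a,f}, {b}, {c} are disjoint, each induces a connected subgraph, and every pair is joined by at least one edge of G. Contracting each set to a single vertex therefore yields K_{5} as a minor, and since treewidth is minor-monotone, tw(G) ≥ tw(K_{5}) = 4. The upper and lower bounds meet at 4, so that is the treewidth.

Treewidth 4.
One optimal decomposition is:
Bags: B1 = {a, b, d, e, h}  B2 = {a, b, d, e, g}  B3 = {a, b, d, e, f}  B4 = {a, b, c, d, e}
Tree: B1–B2, B2–B3, B3–B4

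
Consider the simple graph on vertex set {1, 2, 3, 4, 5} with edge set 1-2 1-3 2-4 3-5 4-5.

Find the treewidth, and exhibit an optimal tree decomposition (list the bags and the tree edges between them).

Each bag holds 3 vertices, so the decomposition has width 2, which upper-bounds the treewidth. The edges 2–1–3–5–4–2 form a cycle, so G is not a tree and its treewidth is at least 2. The upper and lower bounds meet at 2, so that is the treewidth.

Treewidth 2.
One optimal decomposition is:
Bags: B1 = {1, 2, 3}  B2 = {2, 3, 5}  B3 = {2, 4, 5}
Tree: B1–B2, B2–B3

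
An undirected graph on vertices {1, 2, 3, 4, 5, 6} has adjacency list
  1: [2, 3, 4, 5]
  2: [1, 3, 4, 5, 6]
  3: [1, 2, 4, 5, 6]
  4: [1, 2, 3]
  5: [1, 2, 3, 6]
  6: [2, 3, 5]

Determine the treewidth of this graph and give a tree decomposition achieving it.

Treewidth 3.
One optimal decomposition is:
Bags: B1 = {1, 2, 3, 4}  B2 = {1, 2, 3, 5}  B3 = {2, 3, 5, 6}
Tree: B1–B2, B2–B3

Each bag holds 4 vertices, so the decomposition has width 3, which upper-bounds the treewidth. Conversely, {1, 2, 3, 4} is a clique of size 4, and the vertices of any clique must share a bag in every tree decomposition; so some bag has ≥ 4 vertices and tw(G) ≥ 3. Hence tw(G) = 3 exactly.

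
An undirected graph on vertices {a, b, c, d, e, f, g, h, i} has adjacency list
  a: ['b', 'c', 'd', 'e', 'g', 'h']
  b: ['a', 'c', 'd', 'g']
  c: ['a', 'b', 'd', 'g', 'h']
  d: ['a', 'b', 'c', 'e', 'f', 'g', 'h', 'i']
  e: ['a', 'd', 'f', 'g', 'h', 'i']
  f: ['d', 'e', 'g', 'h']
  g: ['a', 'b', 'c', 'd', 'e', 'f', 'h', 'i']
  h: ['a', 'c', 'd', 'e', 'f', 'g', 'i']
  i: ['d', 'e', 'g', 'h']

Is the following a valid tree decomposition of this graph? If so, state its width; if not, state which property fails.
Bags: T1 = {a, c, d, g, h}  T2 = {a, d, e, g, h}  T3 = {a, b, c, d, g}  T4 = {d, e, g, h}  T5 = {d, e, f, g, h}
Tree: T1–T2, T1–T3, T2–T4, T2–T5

A tree decomposition must satisfy three properties: every vertex lies in some bag; for every edge, both endpoints lie together in some bag; and for every vertex, the bags containing it form a connected subtree. Here vertex i appears in no bag, so the decomposition is invalid.

No — vertex i appears in no bag.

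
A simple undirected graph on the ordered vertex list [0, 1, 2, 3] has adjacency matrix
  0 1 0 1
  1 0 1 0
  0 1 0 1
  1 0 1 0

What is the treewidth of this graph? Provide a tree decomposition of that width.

The largest bag has 3 vertices, giving width 2; this decomposition certifies tw(G) ≤ 2. The edges 0–1–2–3–0 form a cycle, so G is not a tree and its treewidth is at least 2. The upper and lower bounds meet at 2, so that is the treewidth.

Treewidth 2.
One optimal decomposition is:
Bags: B1 = {0, 1, 2}  B2 = {0, 2, 3}
Tree: B1–B2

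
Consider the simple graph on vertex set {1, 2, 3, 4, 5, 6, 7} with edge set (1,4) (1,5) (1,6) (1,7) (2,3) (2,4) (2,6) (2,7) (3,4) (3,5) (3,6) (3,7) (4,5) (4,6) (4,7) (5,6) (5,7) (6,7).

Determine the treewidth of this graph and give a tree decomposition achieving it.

Every bag has size at most 5, so the width is 5 − 1 = 4 and tw(G) ≤ 4. On the other hand G contains the 5-clique {1, 4, 5, 6, 7}. A clique must lie in a single bag of any decomposition, so no decomposition can have width below 4. Hence tw(G) = 4 exactly.

Treewidth 4.
One such decomposition:
Bags: B1 = {3, 4, 5, 6, 7}  B2 = {1, 4, 5, 6, 7}  B3 = {2, 3, 4, 6, 7}
Tree: B1–B2, B1–B3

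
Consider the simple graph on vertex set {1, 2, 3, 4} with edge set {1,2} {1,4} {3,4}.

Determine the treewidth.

A width-1 tree decomposition is:
Bags: B1 = {1, 4}  B2 = {3, 4}  B3 = {1, 2}
Tree: B1–B2, B1–B3
Each bag holds 2 vertices, so the decomposition has width 1, which upper-bounds the treewidth. G has an edge, so its treewidth is at least 1. Combining the bounds, tw(G) = 1.

1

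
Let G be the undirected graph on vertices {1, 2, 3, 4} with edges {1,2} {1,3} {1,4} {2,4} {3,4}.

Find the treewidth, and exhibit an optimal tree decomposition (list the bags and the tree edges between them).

Each bag holds 3 vertices, so the decomposition has width 2, which upper-bounds the treewidth. Conversely, {1, 2, 4} is a clique of size 3, and the vertices of any clique must share a bag in every tree decomposition; so some bag has ≥ 3 vertices and tw(G) ≥ 2. Combining the bounds, tw(G) = 2.

Treewidth 2.
One optimal decomposition is:
Bags: B1 = {1, 2, 4}  B2 = {1, 3, 4}
Tree: B1–B2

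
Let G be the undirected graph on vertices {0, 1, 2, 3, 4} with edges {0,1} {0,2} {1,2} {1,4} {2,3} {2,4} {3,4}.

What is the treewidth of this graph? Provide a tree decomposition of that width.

The largest bag has 3 vertices, giving width 2; this decomposition certifies tw(G) ≤ 2. Conversely, {0, 1, 2} is a clique of size 3, and the vertices of any clique must share a bag in every tree decomposition; so some bag has ≥ 3 vertices and tw(G) ≥ 2. Combining the bounds, tw(G) = 2.

Treewidth 2.
Bags: B1 = {0, 1, 2}  B2 = {1, 2, 4}  B3 = {2, 3, 4}
Tree: B1–B2, B2–B3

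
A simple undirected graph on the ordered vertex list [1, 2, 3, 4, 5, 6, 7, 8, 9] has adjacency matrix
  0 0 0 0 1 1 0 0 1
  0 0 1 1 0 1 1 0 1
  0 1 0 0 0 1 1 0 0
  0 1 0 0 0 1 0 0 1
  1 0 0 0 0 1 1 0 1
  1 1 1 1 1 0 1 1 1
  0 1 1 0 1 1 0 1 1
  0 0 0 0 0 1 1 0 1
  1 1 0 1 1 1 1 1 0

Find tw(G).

A width-3 tree decomposition is:
Bags: B1 = {2, 6, 7, 9}  B2 = {2, 3, 6, 7}  B3 = {5, 6, 7, 9}  B4 = {2, 4, 6, 9}  B5 = {1, 5, 6, 9}  B6 = {6, 7, 8, 9}
Tree: B1–B2, B1–B3, B1–B4, B3–B5, B3–B6
Each bag holds 4 vertices, so the decomposition has width 3, which upper-bounds the treewidth. On the other hand G contains the 4-clique {1, 5, 6, 9}. A clique must lie in a single bag of any decomposition, so no decomposition can have width below 3. Combining the bounds, tw(G) = 3.

3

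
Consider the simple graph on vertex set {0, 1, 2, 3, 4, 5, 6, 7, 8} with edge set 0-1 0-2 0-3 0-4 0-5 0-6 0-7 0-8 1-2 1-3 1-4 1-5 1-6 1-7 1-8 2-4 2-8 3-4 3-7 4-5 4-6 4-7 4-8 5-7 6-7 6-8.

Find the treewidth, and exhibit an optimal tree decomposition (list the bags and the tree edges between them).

Each bag holds 5 vertices, so the decomposition has width 4, which upper-bounds the treewidth. Conversely, {0, 1, 2, 4, 8} is a clique of size 5, and the vertices of any clique must share a bag in every tree decomposition; so some bag has ≥ 5 vertices and tw(G) ≥ 4. Hence tw(G) = 4 exactly.

Treewidth 4.
One optimal decomposition is:
Bags: B1 = {0, 1, 4, 6, 8}  B2 = {0, 1, 2, 4, 8}  B3 = {0, 1, 4, 6, 7}  B4 = {0, 1, 4, 5, 7}  B5 = {0, 1, 3, 4, 7}
Tree: B1–B2, B1–B3, B3–B4, B4–B5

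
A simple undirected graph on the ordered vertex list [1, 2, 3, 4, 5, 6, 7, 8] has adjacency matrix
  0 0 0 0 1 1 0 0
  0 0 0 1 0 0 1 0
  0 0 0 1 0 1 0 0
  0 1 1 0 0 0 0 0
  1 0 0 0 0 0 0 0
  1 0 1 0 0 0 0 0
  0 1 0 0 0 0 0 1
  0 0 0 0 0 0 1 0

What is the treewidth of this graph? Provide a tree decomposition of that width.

Treewidth 1.
One optimal decomposition is:
Bags: B1 = {7, 8}  B2 = {2, 7}  B3 = {2, 4}  B4 = {3, 4}  B5 = {3, 6}  B6 = {1, 6}  B7 = {1, 5}
Tree: B1–B2, B2–B3, B3–B4, B4–B5, B5–B6, B6–B7

Each bag holds 2 vertices, so the decomposition has width 1, which upper-bounds the treewidth. G has an edge, so its treewidth is at least 1. Hence tw(G) = 1 exactly.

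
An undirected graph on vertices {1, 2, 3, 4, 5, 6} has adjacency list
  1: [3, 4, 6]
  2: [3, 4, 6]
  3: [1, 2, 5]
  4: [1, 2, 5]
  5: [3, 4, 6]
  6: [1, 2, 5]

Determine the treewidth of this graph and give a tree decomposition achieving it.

Each bag holds 4 vertices, so the decomposition has width 3, which upper-bounds the treewidth. For the lower bound: the 4 vertex sets {3,5}, {1,4}, {6}, {2} are disjoint, each induces a connected subgraph, and every pair is joined by at least one edge of G. Contracting each set to a single vertex therefore yields K_{4} as a minor, and since treewidth is minor-monotone, tw(G) ≥ tw(K_{4}) = 3. The upper and lower bounds meet at 3, so that is the treewidth.

Treewidth 3.
One such decomposition:
Bags: B1 = {3, 4, 5, 6}  B2 = {1, 3, 4, 6}  B3 = {2, 3, 4, 6}
Tree: B1–B2, B2–B3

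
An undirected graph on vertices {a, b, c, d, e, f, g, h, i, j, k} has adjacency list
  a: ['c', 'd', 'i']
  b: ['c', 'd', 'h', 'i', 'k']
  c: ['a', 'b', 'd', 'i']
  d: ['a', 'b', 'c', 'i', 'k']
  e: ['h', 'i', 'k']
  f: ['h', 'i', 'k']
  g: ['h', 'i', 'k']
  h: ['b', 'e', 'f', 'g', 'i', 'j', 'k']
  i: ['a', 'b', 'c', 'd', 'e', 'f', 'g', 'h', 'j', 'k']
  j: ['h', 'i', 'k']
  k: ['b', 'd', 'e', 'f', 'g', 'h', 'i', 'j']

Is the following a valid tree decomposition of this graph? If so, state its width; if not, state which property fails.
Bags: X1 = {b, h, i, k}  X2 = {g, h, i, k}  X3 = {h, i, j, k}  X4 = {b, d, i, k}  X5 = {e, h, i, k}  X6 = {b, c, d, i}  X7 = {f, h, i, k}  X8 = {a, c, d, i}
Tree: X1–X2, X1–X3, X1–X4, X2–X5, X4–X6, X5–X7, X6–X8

Vertex coverage: the bags together contain {a, b, c, d, e, f, g, h, i, j, k}, the full vertex set. Edge coverage: each edge of G has both endpoints in at least one bag. Running intersection: for every vertex, the bags containing it form a connected subtree. All three properties hold, so this is a valid tree decomposition of width max|bag| − 1 = 3, and hence tw(G) ≤ 3.

Yes; width 3.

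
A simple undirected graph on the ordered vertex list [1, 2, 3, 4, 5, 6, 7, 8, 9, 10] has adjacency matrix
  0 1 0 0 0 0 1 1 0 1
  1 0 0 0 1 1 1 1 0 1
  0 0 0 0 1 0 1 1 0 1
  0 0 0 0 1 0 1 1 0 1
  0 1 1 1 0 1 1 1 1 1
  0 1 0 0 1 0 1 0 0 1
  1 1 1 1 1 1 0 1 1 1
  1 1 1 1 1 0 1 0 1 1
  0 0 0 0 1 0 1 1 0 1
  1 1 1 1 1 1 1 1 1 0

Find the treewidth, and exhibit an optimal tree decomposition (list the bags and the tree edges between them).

Treewidth 4.
One optimal decomposition is:
Bags: B1 = {4, 5, 7, 8, 10}  B2 = {2, 5, 7, 8, 10}  B3 = {3, 5, 7, 8, 10}  B4 = {2, 5, 6, 7, 10}  B5 = {5, 7, 8, 9, 10}  B6 = {1, 2, 7, 8, 10}
Tree: B1–B2, B2–B3, B2–B4, B3–B5, B2–B6

Every bag has size at most 5, so the width is 5 − 1 = 4 and tw(G) ≤ 4. For the lower bound, the 5 vertices {1, 2, 7, 8, 10} are pairwise adjacent, and any tree decomposition puts a clique entirely inside one bag — forcing width ≥ 4. Hence tw(G) = 4 exactly.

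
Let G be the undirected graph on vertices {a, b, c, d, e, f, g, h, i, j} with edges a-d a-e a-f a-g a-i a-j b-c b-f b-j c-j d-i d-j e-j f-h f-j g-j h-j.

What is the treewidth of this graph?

A width-2 tree decomposition is:
Bags: B1 = {a, f, j}  B2 = {a, d, j}  B3 = {a, g, j}  B4 = {b, f, j}  B5 = {f, h, j}  B6 = {a, d, i}  B7 = {a, e, j}  B8 = {b, c, j}
Tree: B1–B2, B2–B3, B1–B4, B1–B5, B2–B6, B3–B7, B4–B8
Each bag holds 3 vertices, so the decomposition has width 2, which upper-bounds the treewidth. For the lower bound, the 3 vertices {f, h, j} are pairwise adjacent, and any tree decomposition puts a clique entirely inside one bag — forcing width ≥ 2. Hence tw(G) = 2 exactly.

2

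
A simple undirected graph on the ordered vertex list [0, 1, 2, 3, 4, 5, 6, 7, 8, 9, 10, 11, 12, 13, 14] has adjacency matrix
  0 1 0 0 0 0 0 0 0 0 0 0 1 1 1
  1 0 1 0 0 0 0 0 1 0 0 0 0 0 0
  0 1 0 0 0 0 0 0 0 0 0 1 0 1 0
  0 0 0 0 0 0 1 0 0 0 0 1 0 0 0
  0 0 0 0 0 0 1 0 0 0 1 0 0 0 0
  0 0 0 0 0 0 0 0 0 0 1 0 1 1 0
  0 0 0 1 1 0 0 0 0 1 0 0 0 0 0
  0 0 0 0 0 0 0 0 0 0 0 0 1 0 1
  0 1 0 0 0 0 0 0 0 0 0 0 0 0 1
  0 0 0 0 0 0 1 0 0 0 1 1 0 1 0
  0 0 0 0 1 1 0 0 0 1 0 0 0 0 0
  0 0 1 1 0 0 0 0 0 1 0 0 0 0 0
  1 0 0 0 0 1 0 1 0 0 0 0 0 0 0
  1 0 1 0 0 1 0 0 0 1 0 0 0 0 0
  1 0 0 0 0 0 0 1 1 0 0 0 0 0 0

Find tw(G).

A width-3 tree decomposition is:
Bags: B1 = {3, 4, 6, 11}  B2 = {4, 6, 9, 11}  B3 = {4, 9, 10, 11}  B4 = {2, 9, 10, 11}  B5 = {2, 9, 10, 13}  B6 = {2, 5, 10, 13}  B7 = {1, 2, 5, 13}  B8 = {0, 1, 5, 13}  B9 = {0, 1, 5, 12}  B10 = {0, 1, 8, 12}  B11 = {0, 8, 12, 14}  B12 = {7, 8, 12, 14}
Tree: B1–B2, B2–B3, B3–B4, B4–B5, B5–B6, B6–B7, B7–B8, B8–B9, B9–B10, B10–B11, B11–B12
The largest bag has 4 vertices, giving width 3; this decomposition certifies tw(G) ≤ 3. For the lower bound: the 4 vertex sets {3,4,6}, {11}, {9}, {2,5,10,13} are disjoint, each induces a connected subgraph, and every pair is joined by at least one edge of G. Contracting each set to a single vertex therefore yields K_{4} as a minor, and since treewidth is minor-monotone, tw(G) ≥ tw(K_{4}) = 3. Therefore the treewidth is 3.

3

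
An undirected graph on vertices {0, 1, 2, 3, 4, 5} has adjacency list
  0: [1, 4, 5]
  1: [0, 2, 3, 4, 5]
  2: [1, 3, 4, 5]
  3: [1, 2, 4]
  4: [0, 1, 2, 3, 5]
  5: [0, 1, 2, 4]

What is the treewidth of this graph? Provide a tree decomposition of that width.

The largest bag has 4 vertices, giving width 3; this decomposition certifies tw(G) ≤ 3. For the lower bound, the 4 vertices {0, 1, 4, 5} are pairwise adjacent, and any tree decomposition puts a clique entirely inside one bag — forcing width ≥ 3. Hence tw(G) = 3 exactly.

Treewidth 3.
One such decomposition:
Bags: B1 = {1, 2, 4, 5}  B2 = {0, 1, 4, 5}  B3 = {1, 2, 3, 4}
Tree: B1–B2, B1–B3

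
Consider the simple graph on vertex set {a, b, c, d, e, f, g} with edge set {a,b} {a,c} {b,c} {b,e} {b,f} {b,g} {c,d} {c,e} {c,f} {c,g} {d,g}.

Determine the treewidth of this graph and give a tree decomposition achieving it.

Every bag has size at most 3, so the width is 3 − 1 = 2 and tw(G) ≤ 2. For the lower bound, the 3 vertices {c, d, g} are pairwise adjacent, and any tree decomposition puts a clique entirely inside one bag — forcing width ≥ 2. Hence tw(G) = 2 exactly.

Treewidth 2.
Bags: B1 = {b, c, e}  B2 = {b, c, g}  B3 = {a, b, c}  B4 = {c, d, g}  B5 = {b, c, f}
Tree: B1–B2, B2–B3, B2–B4, B3–B5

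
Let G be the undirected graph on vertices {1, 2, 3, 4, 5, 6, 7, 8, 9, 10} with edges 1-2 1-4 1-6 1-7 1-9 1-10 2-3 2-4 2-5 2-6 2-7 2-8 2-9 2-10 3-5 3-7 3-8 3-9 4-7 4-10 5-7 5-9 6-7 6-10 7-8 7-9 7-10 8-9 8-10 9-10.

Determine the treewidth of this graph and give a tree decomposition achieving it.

Each bag holds 5 vertices, so the decomposition has width 4, which upper-bounds the treewidth. Conversely, {1, 2, 7, 9, 10} is a clique of size 5, and the vertices of any clique must share a bag in every tree decomposition; so some bag has ≥ 5 vertices and tw(G) ≥ 4. Hence tw(G) = 4 exactly.

Treewidth 4.
One such decomposition:
Bags: B1 = {1, 2, 7, 9, 10}  B2 = {2, 7, 8, 9, 10}  B3 = {2, 3, 7, 8, 9}  B4 = {1, 2, 6, 7, 10}  B5 = {1, 2, 4, 7, 10}  B6 = {2, 3, 5, 7, 9}
Tree: B1–B2, B2–B3, B1–B4, B1–B5, B3–B6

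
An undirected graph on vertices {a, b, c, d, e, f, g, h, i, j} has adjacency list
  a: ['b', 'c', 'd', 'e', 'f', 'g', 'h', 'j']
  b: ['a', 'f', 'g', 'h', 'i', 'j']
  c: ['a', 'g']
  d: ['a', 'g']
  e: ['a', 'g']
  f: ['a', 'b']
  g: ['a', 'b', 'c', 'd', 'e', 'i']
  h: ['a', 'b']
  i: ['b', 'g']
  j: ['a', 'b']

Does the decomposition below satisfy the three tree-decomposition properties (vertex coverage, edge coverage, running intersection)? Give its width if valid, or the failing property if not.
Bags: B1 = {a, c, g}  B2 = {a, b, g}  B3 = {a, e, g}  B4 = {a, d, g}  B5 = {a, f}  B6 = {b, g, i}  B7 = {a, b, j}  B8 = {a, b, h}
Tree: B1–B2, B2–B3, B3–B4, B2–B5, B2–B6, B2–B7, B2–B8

A tree decomposition must satisfy three properties: every vertex lies in some bag; for every edge, both endpoints lie together in some bag; and for every vertex, the bags containing it form a connected subtree. Here edge (b,f) lies in no bag, so the decomposition is invalid.

No — edge (b,f) lies in no bag.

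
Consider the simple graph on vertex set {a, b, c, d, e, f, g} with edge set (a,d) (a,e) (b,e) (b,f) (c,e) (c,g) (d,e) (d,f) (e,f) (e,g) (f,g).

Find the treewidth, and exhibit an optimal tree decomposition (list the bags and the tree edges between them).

Treewidth 2.
One optimal decomposition is:
Bags: B1 = {b, e, f}  B2 = {d, e, f}  B3 = {a, d, e}  B4 = {e, f, g}  B5 = {c, e, g}
Tree: B1–B2, B2–B3, B2–B4, B4–B5

Every bag has size at most 3, so the width is 3 − 1 = 2 and tw(G) ≤ 2. For the lower bound, the 3 vertices {a, d, e} are pairwise adjacent, and any tree decomposition puts a clique entirely inside one bag — forcing width ≥ 2. Therefore the treewidth is 2.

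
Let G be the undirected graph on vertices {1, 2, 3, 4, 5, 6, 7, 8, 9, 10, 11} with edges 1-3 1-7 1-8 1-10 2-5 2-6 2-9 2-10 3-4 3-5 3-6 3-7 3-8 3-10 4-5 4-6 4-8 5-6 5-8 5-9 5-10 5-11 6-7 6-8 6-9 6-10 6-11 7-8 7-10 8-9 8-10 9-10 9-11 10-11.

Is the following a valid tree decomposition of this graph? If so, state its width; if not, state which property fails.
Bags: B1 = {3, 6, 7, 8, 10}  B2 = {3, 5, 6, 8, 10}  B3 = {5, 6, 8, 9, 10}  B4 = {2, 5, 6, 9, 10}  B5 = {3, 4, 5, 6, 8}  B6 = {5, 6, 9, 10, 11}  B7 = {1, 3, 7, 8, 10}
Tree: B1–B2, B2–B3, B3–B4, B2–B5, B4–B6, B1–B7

Yes; width 4.

Checking the three conditions: (i) the bags cover all of {1, 2, 3, 4, 5, 6, 7, 8, 9, 10, 11}; (ii) for each edge, some bag contains both endpoints; (iii) the bags containing any fixed vertex form a subtree. All hold, so the decomposition is valid with width 5 − 1 = 4.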